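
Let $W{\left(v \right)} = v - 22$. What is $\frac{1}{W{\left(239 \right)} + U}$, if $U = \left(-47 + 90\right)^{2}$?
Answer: $\frac{1}{2066} \approx 0.00048403$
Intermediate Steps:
$W{\left(v \right)} = -22 + v$ ($W{\left(v \right)} = v - 22 = -22 + v$)
$U = 1849$ ($U = 43^{2} = 1849$)
$\frac{1}{W{\left(239 \right)} + U} = \frac{1}{\left(-22 + 239\right) + 1849} = \frac{1}{217 + 1849} = \frac{1}{2066}$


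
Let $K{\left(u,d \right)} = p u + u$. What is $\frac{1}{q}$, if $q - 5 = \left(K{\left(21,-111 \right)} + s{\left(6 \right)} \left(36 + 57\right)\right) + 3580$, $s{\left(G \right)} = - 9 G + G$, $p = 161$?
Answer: $\frac{1}{2523} \approx 0.00039635$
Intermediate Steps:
$s{\left(G \right)} = - 8 G$
$K{\left(u,d \right)} = 162 u$ ($K{\left(u,d \right)} = 161 u + u = 162 u$)
$q = 2523$ ($q = 5 + \left(\left(162 \cdot 21 + \left(-8\right) 6 \left(36 + 57\right)\right) + 3580\right) = 5 + \left(\left(3402 - 4464\right) + 3580\right) = 5 + \left(-1062 + 3580\right) = 5 + 2518 = 2523$)
$\frac{1}{q} = \frac{1}{2523}$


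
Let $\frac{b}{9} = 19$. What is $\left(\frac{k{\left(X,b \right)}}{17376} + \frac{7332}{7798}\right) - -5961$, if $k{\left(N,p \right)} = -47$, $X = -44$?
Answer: $\frac{403915449227}{67749024} \approx 5961.9$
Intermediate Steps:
$b = 171$ ($b = 9 \cdot 19 = 171$)
$\left(\frac{k{\left(X,b \right)}}{17376} + \frac{7332}{7798}\right) - -5961 = \left(- \frac{47}{17376} + \frac{7332}{7798}\right) - -5961 = \left(\left(-47\right) \frac{1}{17376} + 7332 \cdot \frac{1}{7798}\right) + 5961 = \left(- \frac{47}{17376} + \frac{3666}{3899}\right) + 5961 = \frac{63517163}{67749024} + 5961 = \frac{403915449227}{67749024}$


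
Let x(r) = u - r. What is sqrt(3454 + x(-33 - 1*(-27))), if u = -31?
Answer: 3*sqrt(381) ≈ 58.558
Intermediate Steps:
x(r) = -31 - r
sqrt(3454 + x(-33 - 1*(-27))) = sqrt(3454 + (-31 - (-33 - 1*(-27)))) = sqrt(3454 + (-31 - (-33 + 27))) = sqrt(3454 + (-31 - 1*(-6))) = sqrt(3454 + (-31 + 6)) = sqrt(3454 - 25) = sqrt(3429) = 3*sqrt(381)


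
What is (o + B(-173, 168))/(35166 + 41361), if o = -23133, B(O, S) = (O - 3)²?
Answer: 713/6957 ≈ 0.10249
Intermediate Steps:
B(O, S) = (-3 + O)²
(o + B(-173, 168))/(35166 + 41361) = (-23133 + (-3 - 173)²)/(35166 + 41361) = (-23133 + (-176)²)/76527 = (-23133 + 30976)*(1/76527) = 7843*(1/76527) = 713/6957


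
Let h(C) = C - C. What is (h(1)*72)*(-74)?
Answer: 0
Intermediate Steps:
h(C) = 0
(h(1)*72)*(-74) = (0*72)*(-74) = 0*(-74) = 0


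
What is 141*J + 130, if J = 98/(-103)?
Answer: -428/103 ≈ -4.1553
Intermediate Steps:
J = -98/103 (J = 98*(-1/103) = -98/103 ≈ -0.95146)
141*J + 130 = 141*(-98/103) + 130 = -13818/103 + 130 = -428/103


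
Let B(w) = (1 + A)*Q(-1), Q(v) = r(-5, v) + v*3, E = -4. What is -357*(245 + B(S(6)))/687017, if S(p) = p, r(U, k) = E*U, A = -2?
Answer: -81396/687017 ≈ -0.11848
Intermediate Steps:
r(U, k) = -4*U
Q(v) = 20 + 3*v (Q(v) = -4*(-5) + v*3 = 20 + 3*v)
B(w) = -17 (B(w) = (1 - 2)*(20 + 3*(-1)) = -(20 - 3) = -1*17 = -17)
-357*(245 + B(S(6)))/687017 = -357*(245 - 17)/687017 = -357*228*(1/687017) = -81396*1/687017 = -81396/687017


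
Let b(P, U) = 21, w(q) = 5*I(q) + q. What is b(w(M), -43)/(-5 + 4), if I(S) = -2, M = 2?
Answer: -21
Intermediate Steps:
w(q) = -10 + q (w(q) = 5*(-2) + q = -10 + q)
b(w(M), -43)/(-5 + 4) = 21/(-5 + 4) = 21/(-1) = -1*21 = -21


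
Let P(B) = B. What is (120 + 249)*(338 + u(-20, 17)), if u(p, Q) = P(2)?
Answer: 125460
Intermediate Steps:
u(p, Q) = 2
(120 + 249)*(338 + u(-20, 17)) = (120 + 249)*(338 + 2) = 369*340 = 125460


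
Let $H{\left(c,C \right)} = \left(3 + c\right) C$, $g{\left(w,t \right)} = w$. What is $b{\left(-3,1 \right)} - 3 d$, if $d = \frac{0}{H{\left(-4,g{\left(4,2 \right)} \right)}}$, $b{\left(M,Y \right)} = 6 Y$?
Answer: $6$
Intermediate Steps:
$H{\left(c,C \right)} = C \left(3 + c\right)$
$d = 0$ ($d = \frac{0}{4 \left(3 - 4\right)} = \frac{0}{4 \left(-1\right)} = \frac{0}{-4} = 0 \left(- \frac{1}{4}\right) = 0$)
$b{\left(-3,1 \right)} - 3 d = 6 \cdot 1 - 0 = 6 + 0 = 6$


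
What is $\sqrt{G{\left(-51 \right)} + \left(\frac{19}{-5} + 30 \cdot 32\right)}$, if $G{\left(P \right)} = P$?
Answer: $\frac{\sqrt{22630}}{5} \approx 30.087$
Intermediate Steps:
$\sqrt{G{\left(-51 \right)} + \left(\frac{19}{-5} + 30 \cdot 32\right)} = \sqrt{-51 + \left(\frac{19}{-5} + 30 \cdot 32\right)} = \sqrt{-51 + \left(19 \left(- \frac{1}{5}\right) + 960\right)} = \sqrt{-51 + \left(- \frac{19}{5} + 960\right)} = \sqrt{-51 + \frac{4781}{5}} = \sqrt{\frac{4526}{5}} = \frac{\sqrt{22630}}{5}$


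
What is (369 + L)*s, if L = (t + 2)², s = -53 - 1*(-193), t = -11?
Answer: 63000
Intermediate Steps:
s = 140 (s = -53 + 193 = 140)
L = 81 (L = (-11 + 2)² = (-9)² = 81)
(369 + L)*s = (369 + 81)*140 = 450*140 = 63000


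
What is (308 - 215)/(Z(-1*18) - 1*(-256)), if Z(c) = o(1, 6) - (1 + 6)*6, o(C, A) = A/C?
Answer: 93/220 ≈ 0.42273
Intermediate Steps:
Z(c) = -36 (Z(c) = 6/1 - (1 + 6)*6 = 6*1 - 7*6 = 6 - 1*42 = 6 - 42 = -36)
(308 - 215)/(Z(-1*18) - 1*(-256)) = (308 - 215)/(-36 - 1*(-256)) = 93/(-36 + 256) = 93/220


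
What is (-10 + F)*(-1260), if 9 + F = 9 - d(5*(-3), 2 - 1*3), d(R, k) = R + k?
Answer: -7560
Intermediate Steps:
F = 16 (F = -9 + (9 - (5*(-3) + (2 - 1*3))) = -9 + (9 - (-15 + (2 - 3))) = -9 + (9 - (-15 - 1)) = -9 + (9 - 1*(-16)) = -9 + (9 + 16) = -9 + 25 = 16)
(-10 + F)*(-1260) = (-10 + 16)*(-1260) = 6*(-1260) = -7560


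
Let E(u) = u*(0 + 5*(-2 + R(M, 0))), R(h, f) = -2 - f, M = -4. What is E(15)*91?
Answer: -27300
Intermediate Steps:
E(u) = -20*u (E(u) = u*(0 + 5*(-2 + (-2 - 1*0))) = u*(0 + 5*(-2 + (-2 + 0))) = u*(0 + 5*(-2 - 2)) = u*(0 + 5*(-4)) = u*(0 - 20) = u*(-20) = -20*u)
E(15)*91 = -20*15*91 = -300*91 = -27300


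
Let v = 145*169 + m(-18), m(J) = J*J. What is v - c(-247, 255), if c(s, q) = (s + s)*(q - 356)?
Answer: -25065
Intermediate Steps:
c(s, q) = 2*s*(-356 + q) (c(s, q) = (2*s)*(-356 + q) = 2*s*(-356 + q))
m(J) = J**2
v = 24829 (v = 145*169 + (-18)**2 = 24505 + 324 = 24829)
v - c(-247, 255) = 24829 - 2*(-247)*(-356 + 255) = 24829 - 2*(-247)*(-101) = 24829 - 1*49894 = 24829 - 49894 = -25065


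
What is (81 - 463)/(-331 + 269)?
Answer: 191/31 ≈ 6.1613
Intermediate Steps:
(81 - 463)/(-331 + 269) = -382/(-62) = -382*(-1/62) = 191/31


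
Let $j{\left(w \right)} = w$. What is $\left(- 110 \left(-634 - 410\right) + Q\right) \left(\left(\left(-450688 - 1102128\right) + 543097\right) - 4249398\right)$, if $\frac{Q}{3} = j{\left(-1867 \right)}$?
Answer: $-574500681963$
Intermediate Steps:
$Q = -5601$ ($Q = 3 \left(-1867\right) = -5601$)
$\left(- 110 \left(-634 - 410\right) + Q\right) \left(\left(\left(-450688 - 1102128\right) + 543097\right) - 4249398\right) = \left(- 110 \left(-634 - 410\right) - 5601\right) \left(\left(\left(-450688 - 1102128\right) + 543097\right) - 4249398\right) = \left(\left(-110\right) \left(-1044\right) - 5601\right) \left(\left(-1552816 + 543097\right) - 4249398\right) = \left(114840 - 5601\right) \left(-1009719 - 4249398\right) = 109239 \left(-5259117\right) = -574500681963$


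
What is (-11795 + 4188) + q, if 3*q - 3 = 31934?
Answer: 9116/3 ≈ 3038.7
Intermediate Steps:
q = 31937/3 (q = 1 + (⅓)*31934 = 1 + 31934/3 = 31937/3 ≈ 10646.)
(-11795 + 4188) + q = (-11795 + 4188) + 31937/3 = -7607 + 31937/3 = 9116/3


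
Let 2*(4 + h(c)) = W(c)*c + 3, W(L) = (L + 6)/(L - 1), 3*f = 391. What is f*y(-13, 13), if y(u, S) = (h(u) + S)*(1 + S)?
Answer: 79373/6 ≈ 13229.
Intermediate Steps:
f = 391/3 (f = (⅓)*391 = 391/3 ≈ 130.33)
W(L) = (6 + L)/(-1 + L)
h(c) = -5/2 + c*(6 + c)/(2*(-1 + c)) (h(c) = -4 + (((6 + c)/(-1 + c))*c + 3)/2 = -4 + (c*(6 + c)/(-1 + c) + 3)/2 = -4 + (3 + c*(6 + c)/(-1 + c))/2 = -4 + (3/2 + c*(6 + c)/(2*(-1 + c))) = -5/2 + c*(6 + c)/(2*(-1 + c)))
y(u, S) = (1 + S)*(S + (5 + u + u²)/(2*(-1 + u))) (y(u, S) = ((5 + u + u²)/(2*(-1 + u)) + S)*(1 + S) = (S + (5 + u + u²)/(2*(-1 + u)))*(1 + S) = (1 + S)*(S + (5 + u + u²)/(2*(-1 + u))))
f*y(-13, 13) = 391*((13*(5 - 5*(-13) - 13*(6 - 13)) - 13*(6 - 13) + (-1 - 13)*(-5 + 2*13 + 2*13²))/(2*(-1 - 13)))/3 = 391*((½)*(13*(5 + 65 - 13*(-7)) - 13*(-7) - 14*(-5 + 26 + 2*169))/(-14))/3 = 391*((½)*(-1/14)*(13*(5 + 65 + 91) + 91 - 14*(-5 + 26 + 338)))/3 = 391*((½)*(-1/14)*(13*161 + 91 - 14*359))/3 = 391*((½)*(-1/14)*(2093 + 91 - 5026))/3 = 391*((½)*(-1/14)*(-2842))/3 = (391/3)*(203/2) = 79373/6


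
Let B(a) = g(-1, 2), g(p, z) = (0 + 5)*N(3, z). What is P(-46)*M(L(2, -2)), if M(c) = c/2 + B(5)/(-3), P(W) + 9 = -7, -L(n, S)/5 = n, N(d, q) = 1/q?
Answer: 280/3 ≈ 93.333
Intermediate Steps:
L(n, S) = -5*n
P(W) = -16 (P(W) = -9 - 7 = -16)
g(p, z) = 5/z (g(p, z) = (0 + 5)/z = 5/z)
B(a) = 5/2
M(c) = -⅚ + c/2 (M(c) = c/2 + (5/2)/(-3) = c*(½) + (5/2)*(-⅓) = c/2 - ⅚ = -⅚ + c/2)
P(-46)*M(L(2, -2)) = -16*(-⅚ + (-5*2)/2) = -16*(-⅚ + (½)*(-10)) = -16*(-⅚ - 5) = -16*(-35/6) = 280/3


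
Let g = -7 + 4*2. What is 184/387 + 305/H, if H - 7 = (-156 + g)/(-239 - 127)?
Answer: 43700738/1051479 ≈ 41.561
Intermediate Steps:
g = 1 (g = -7 + 8 = 1)
H = 2717/366 (H = 7 + (-156 + 1)/(-239 - 127) = 7 - 155/(-366) = 7 - 155*(-1/366) = 7 + 155/366 = 2717/366 ≈ 7.4235)
184/387 + 305/H = 184/387 + 305/(2717/366) = 184*(1/387) + 305*(366/2717) = 184/387 + 111630/2717 = 43700738/1051479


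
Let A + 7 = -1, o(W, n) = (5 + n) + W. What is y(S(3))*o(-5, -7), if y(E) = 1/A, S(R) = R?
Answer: 7/8 ≈ 0.87500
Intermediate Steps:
o(W, n) = 5 + W + n
A = -8 (A = -7 - 1 = -8)
y(E) = -⅛ (y(E) = 1/(-8) = -⅛)
y(S(3))*o(-5, -7) = -(5 - 5 - 7)/8 = -⅛*(-7) = 7/8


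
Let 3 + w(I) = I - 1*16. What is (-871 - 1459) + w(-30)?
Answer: -2379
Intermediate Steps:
w(I) = -19 + I (w(I) = -3 + (I - 1*16) = -3 + (I - 16) = -3 + (-16 + I) = -19 + I)
(-871 - 1459) + w(-30) = (-871 - 1459) + (-19 - 30) = -2330 - 49 = -2379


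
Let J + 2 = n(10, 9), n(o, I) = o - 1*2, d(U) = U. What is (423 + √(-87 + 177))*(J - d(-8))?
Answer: 5922 + 42*√10 ≈ 6054.8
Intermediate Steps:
n(o, I) = -2 + o (n(o, I) = o - 2 = -2 + o)
J = 6 (J = -2 + (-2 + 10) = -2 + 8 = 6)
(423 + √(-87 + 177))*(J - d(-8)) = (423 + √(-87 + 177))*(6 - 1*(-8)) = (423 + √90)*(6 + 8) = (423 + 3*√10)*14 = 5922 + 42*√10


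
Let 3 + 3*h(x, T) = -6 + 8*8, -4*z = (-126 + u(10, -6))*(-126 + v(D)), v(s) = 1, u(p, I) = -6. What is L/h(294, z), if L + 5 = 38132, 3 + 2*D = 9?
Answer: 114381/55 ≈ 2079.7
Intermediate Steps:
D = 3 (D = -3/2 + (½)*9 = -3/2 + 9/2 = 3)
z = -4125 (z = -(-126 - 6)*(-126 + 1)/4 = -(-33)*(-125) = -¼*16500 = -4125)
h(x, T) = 55/3 (h(x, T) = -1 + (-6 + 8*8)/3 = -1 + (-6 + 64)/3 = -1 + (⅓)*58 = -1 + 58/3 = 55/3)
L = 38127 (L = -5 + 38132 = 38127)
L/h(294, z) = 38127/(55/3) = 38127*(3/55) = 114381/55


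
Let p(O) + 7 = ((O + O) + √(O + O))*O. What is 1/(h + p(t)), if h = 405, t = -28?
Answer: 983/1954530 + 14*I*√14/977265 ≈ 0.00050293 + 5.3602e-5*I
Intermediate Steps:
p(O) = -7 + O*(2*O + √2*√O) (p(O) = -7 + ((O + O) + √(O + O))*O = -7 + (2*O + √(2*O))*O = -7 + (2*O + √2*√O)*O = -7 + O*(2*O + √2*√O))
1/(h + p(t)) = 1/(405 + (-7 + 2*(-28)² + √2*(-28)^(3/2))) = 1/(405 + (-7 + 2*784 + √2*(-56*I*√7))) = 1/(405 + (-7 + 1568 - 56*I*√14)) = 1/(405 + (1561 - 56*I*√14)) = 1/(1966 - 56*I*√14)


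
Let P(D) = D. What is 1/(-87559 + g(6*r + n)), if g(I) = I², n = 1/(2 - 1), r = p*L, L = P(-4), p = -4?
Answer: -1/78150 ≈ -1.2796e-5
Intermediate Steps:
L = -4
r = 16 (r = -4*(-4) = 16)
n = 1 (n = 1/1 = 1)
1/(-87559 + g(6*r + n)) = 1/(-87559 + (6*16 + 1)²) = 1/(-87559 + (96 + 1)²) = 1/(-87559 + 97²) = 1/(-87559 + 9409) = 1/(-78150) = -1/78150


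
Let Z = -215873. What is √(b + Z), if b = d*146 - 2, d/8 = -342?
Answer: I*√615331 ≈ 784.43*I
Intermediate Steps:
d = -2736 (d = 8*(-342) = -2736)
b = -399458 (b = -2736*146 - 2 = -399456 - 2 = -399458)
√(b + Z) = √(-399458 - 215873) = √(-615331) = I*√615331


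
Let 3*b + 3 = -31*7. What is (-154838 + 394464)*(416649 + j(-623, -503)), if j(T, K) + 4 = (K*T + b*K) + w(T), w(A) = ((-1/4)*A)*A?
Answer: 963107335273/6 ≈ 1.6052e+11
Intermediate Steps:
b = -220/3 (b = -1 + (-31*7)/3 = -1 + (1/3)*(-217) = -1 - 217/3 = -220/3 ≈ -73.333)
w(A) = -A**2/4 (w(A) = ((-1*1/4)*A)*A = (-A/4)*A = -A**2/4)
j(T, K) = -4 - 220*K/3 - T**2/4 + K*T (j(T, K) = -4 + ((K*T - 220*K/3) - T**2/4) = -4 + ((-220*K/3 + K*T) - T**2/4) = -4 + (-220*K/3 - T**2/4 + K*T) = -4 - 220*K/3 - T**2/4 + K*T)
(-154838 + 394464)*(416649 + j(-623, -503)) = (-154838 + 394464)*(416649 + (-4 - 220/3*(-503) - 1/4*(-623)**2 - 503*(-623))) = 239626*(416649 + (-4 + 110660/3 - 1/4*388129 + 313369)) = 239626*(416649 + (-4 + 110660/3 - 388129/4 + 313369)) = 239626*(416649 + 3038633/12) = 239626*(8038421/12) = 963107335273/6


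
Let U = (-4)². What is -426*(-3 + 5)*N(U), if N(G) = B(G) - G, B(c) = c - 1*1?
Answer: 852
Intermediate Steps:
B(c) = -1 + c (B(c) = c - 1 = -1 + c)
U = 16
N(G) = -1 (N(G) = (-1 + G) - G = -1)
-426*(-3 + 5)*N(U) = -426*(-3 + 5)*(-1) = -852*(-1) = -426*(-2) = 852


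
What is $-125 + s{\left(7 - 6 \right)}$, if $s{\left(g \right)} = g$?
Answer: $-124$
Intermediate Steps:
$-125 + s{\left(7 - 6 \right)} = -125 + \left(7 - 6\right) = -125 + 1 = -124$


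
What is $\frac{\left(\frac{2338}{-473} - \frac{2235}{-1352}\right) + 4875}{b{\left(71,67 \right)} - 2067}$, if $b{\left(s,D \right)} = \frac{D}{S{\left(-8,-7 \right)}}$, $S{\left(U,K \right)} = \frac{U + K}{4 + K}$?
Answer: $- \frac{15577195895}{6566344928} \approx -2.3723$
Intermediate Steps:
$S{\left(U,K \right)} = \frac{K + U}{4 + K}$
$b{\left(s,D \right)} = \frac{D}{5}$ ($b{\left(s,D \right)} = \frac{D}{\frac{1}{4 - 7} \left(-7 - 8\right)} = \frac{D}{\frac{1}{-3} \left(-15\right)} = \frac{D}{\left(- \frac{1}{3}\right) \left(-15\right)} = \frac{D}{5}$)
$\frac{\left(\frac{2338}{-473} - \frac{2235}{-1352}\right) + 4875}{b{\left(71,67 \right)} - 2067} = \frac{\left(\frac{2338}{-473} - \frac{2235}{-1352}\right) + 4875}{\frac{1}{5} \cdot 67 - 2067} = \frac{\left(2338 \left(- \frac{1}{473}\right) - - \frac{2235}{1352}\right) + 4875}{\frac{67}{5} - 2067} = \frac{\left(- \frac{2338}{473} + \frac{2235}{1352}\right) + 4875}{- \frac{10268}{5}} = \left(- \frac{2103821}{639496} + 4875\right) \left(- \frac{5}{10268}\right) = \frac{3115439179}{639496} \left(- \frac{5}{10268}\right) = - \frac{15577195895}{6566344928}$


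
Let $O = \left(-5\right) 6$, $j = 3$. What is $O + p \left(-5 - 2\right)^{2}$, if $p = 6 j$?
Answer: $852$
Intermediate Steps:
$O = -30$
$p = 18$ ($p = 6 \cdot 3 = 18$)
$O + p \left(-5 - 2\right)^{2} = -30 + 18 \left(-5 - 2\right)^{2} = -30 + 18 \left(-7\right)^{2} = -30 + 18 \cdot 49 = -30 + 882 = 852$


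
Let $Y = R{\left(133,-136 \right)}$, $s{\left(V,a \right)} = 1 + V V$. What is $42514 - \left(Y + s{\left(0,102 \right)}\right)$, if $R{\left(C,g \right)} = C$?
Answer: $42380$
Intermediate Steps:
$s{\left(V,a \right)} = 1 + V^{2}$
$Y = 133$
$42514 - \left(Y + s{\left(0,102 \right)}\right) = 42514 - \left(133 + \left(1 + 0^{2}\right)\right) = 42514 - \left(133 + \left(1 + 0\right)\right) = 42514 - \left(133 + 1\right) = 42514 - 134 = 42380$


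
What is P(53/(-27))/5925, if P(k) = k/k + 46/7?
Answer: 53/41475 ≈ 0.0012779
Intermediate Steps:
P(k) = 53/7 (P(k) = 1 + 46*(⅐) = 1 + 46/7 = 53/7)
P(53/(-27))/5925 = (53/7)/5925 = (53/7)*(1/5925) = 53/41475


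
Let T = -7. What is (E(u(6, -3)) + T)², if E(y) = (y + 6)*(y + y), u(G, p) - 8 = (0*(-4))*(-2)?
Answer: 47089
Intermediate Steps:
u(G, p) = 8 (u(G, p) = 8 + (0*(-4))*(-2) = 8 + 0*(-2) = 8 + 0 = 8)
E(y) = 2*y*(6 + y) (E(y) = (6 + y)*(2*y) = 2*y*(6 + y))
(E(u(6, -3)) + T)² = (2*8*(6 + 8) - 7)² = (2*8*14 - 7)² = (224 - 7)² = 217² = 47089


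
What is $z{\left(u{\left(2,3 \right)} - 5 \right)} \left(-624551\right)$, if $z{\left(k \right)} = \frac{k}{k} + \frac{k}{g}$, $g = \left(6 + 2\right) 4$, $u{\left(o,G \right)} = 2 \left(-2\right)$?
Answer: $- \frac{14364673}{32} \approx -4.489 \cdot 10^{5}$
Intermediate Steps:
$u{\left(o,G \right)} = -4$
$g = 32$ ($g = 8 \cdot 4 = 32$)
$z{\left(k \right)} = 1 + \frac{k}{32}$ ($z{\left(k \right)} = \frac{k}{k} + \frac{k}{32} = 1 + k \frac{1}{32} = 1 + \frac{k}{32}$)
$z{\left(u{\left(2,3 \right)} - 5 \right)} \left(-624551\right) = \left(1 + \frac{-4 - 5}{32}\right) \left(-624551\right) = \left(1 + \frac{1}{32} \left(-9\right)\right) \left(-624551\right) = \left(1 - \frac{9}{32}\right) \left(-624551\right) = \frac{23}{32} \left(-624551\right) = - \frac{14364673}{32}$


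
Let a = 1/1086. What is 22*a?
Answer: 11/543 ≈ 0.020258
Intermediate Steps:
a = 1/1086 ≈ 0.00092081
22*a = 22*(1/1086) = 11/543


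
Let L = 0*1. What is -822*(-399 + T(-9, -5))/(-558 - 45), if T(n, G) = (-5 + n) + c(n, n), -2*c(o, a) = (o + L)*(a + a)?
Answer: -135356/201 ≈ -673.41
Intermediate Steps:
L = 0
c(o, a) = -a*o (c(o, a) = -(o + 0)*(a + a)/2 = -o*2*a/2 = -a*o)
T(n, G) = -5 + n - n² (T(n, G) = (-5 + n) - n*n = (-5 + n) - n² = -5 + n - n²)
-822*(-399 + T(-9, -5))/(-558 - 45) = -822*(-399 + (-5 - 9 - 1*(-9)²))/(-558 - 45) = -822*(-399 + (-5 - 9 - 1*81))/(-603) = -822*(-399 + (-5 - 9 - 81))*(-1)/603 = -822*(-399 - 95)*(-1)/603 = -(-406068)*(-1)/603 = -822*494/603 = -135356/201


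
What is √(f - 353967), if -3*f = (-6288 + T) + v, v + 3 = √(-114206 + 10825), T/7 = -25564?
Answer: √(-2629986 - 3*I*√103381)/3 ≈ 0.099132 - 540.57*I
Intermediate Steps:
T = -178948 (T = 7*(-25564) = -178948)
v = -3 + I*√103381 (v = -3 + √(-114206 + 10825) = -3 + √(-103381) = -3 + I*√103381 ≈ -3.0 + 321.53*I)
f = 185239/3 - I*√103381/3 (f = -((-6288 - 178948) + (-3 + I*√103381))/3 = -(-185236 + (-3 + I*√103381))/3 = -(-185239 + I*√103381)/3 = 185239/3 - I*√103381/3 ≈ 61746.0 - 107.18*I)
√(f - 353967) = √((185239/3 - I*√103381/3) - 353967) = √(-876662/3 - I*√103381/3)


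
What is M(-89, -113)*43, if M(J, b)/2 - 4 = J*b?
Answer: 865246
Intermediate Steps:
M(J, b) = 8 + 2*J*b (M(J, b) = 8 + 2*(J*b) = 8 + 2*J*b)
M(-89, -113)*43 = (8 + 2*(-89)*(-113))*43 = (8 + 20114)*43 = 20122*43 = 865246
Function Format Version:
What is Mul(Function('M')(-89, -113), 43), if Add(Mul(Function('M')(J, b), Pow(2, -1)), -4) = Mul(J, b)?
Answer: 865246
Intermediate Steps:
Function('M')(J, b) = Add(8, Mul(2, J, b)) (Function('M')(J, b) = Add(8, Mul(2, Mul(J, b))) = Add(8, Mul(2, J, b)))
Mul(Function('M')(-89, -113), 43) = Mul(Add(8, Mul(2, -89, -113)), 43) = Mul(Add(8, 20114), 43) = Mul(20122, 43) = 865246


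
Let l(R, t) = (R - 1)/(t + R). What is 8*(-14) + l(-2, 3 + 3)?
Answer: -451/4 ≈ -112.75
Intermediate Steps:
l(R, t) = (-1 + R)/(R + t)
8*(-14) + l(-2, 3 + 3) = 8*(-14) + (-1 - 2)/(-2 + (3 + 3)) = -112 - 3/(-2 + 6) = -112 - 3/4 = -112 + (¼)*(-3) = -112 - ¾ = -451/4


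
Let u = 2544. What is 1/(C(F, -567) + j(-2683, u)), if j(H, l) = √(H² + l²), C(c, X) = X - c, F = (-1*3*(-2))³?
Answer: 783/13057336 + 5*√546817/13057336 ≈ 0.00034313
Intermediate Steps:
F = 216 (F = (-3*(-2))³ = 6³ = 216)
1/(C(F, -567) + j(-2683, u)) = 1/((-567 - 1*216) + √((-2683)² + 2544²)) = 1/((-567 - 216) + √(7198489 + 6471936)) = 1/(-783 + √13670425) = 1/(-783 + 5*√546817)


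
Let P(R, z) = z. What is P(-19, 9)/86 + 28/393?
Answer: 5945/33798 ≈ 0.17590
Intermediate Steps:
P(-19, 9)/86 + 28/393 = 9/86 + 28/393 = 5945/33798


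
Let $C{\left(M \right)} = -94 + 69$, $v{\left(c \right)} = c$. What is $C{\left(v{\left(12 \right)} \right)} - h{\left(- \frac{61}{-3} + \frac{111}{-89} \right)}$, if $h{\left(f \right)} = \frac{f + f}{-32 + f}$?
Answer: $- \frac{9501}{431} \approx -22.044$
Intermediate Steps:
$h{\left(f \right)} = \frac{2 f}{-32 + f}$
$C{\left(M \right)} = -25$
$C{\left(v{\left(12 \right)} \right)} - h{\left(- \frac{61}{-3} + \frac{111}{-89} \right)} = -25 - \frac{2 \left(- \frac{61}{-3} + \frac{111}{-89}\right)}{-32 + \left(- \frac{61}{-3} + \frac{111}{-89}\right)} = -25 - \frac{2 \left(\left(-61\right) \left(- \frac{1}{3}\right) + 111 \left(- \frac{1}{89}\right)\right)}{-32 + \left(\left(-61\right) \left(- \frac{1}{3}\right) + 111 \left(- \frac{1}{89}\right)\right)} = -25 - \frac{2 \left(\frac{61}{3} - \frac{111}{89}\right)}{-32 + \left(\frac{61}{3} - \frac{111}{89}\right)} = -25 - 2 \cdot \frac{5096}{267} \frac{1}{-32 + \frac{5096}{267}} = -25 - 2 \cdot \frac{5096}{267} \frac{1}{- \frac{3448}{267}} = -25 - 2 \cdot \frac{5096}{267} \left(- \frac{267}{3448}\right) = -25 - - \frac{1274}{431} = -25 + \frac{1274}{431} = - \frac{9501}{431}$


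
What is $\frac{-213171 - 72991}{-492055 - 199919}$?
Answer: $\frac{143081}{345987} \approx 0.41354$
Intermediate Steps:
$\frac{-213171 - 72991}{-492055 - 199919} = - \frac{286162}{-691974} = \left(-286162\right) \left(- \frac{1}{691974}\right) = \frac{143081}{345987}$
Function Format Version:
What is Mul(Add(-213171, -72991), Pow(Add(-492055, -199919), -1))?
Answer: Rational(143081, 345987) ≈ 0.41354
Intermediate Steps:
Mul(Add(-213171, -72991), Pow(Add(-492055, -199919), -1)) = Mul(-286162, Pow(-691974, -1)) = Mul(-286162, Rational(-1, 691974)) = Rational(143081, 345987)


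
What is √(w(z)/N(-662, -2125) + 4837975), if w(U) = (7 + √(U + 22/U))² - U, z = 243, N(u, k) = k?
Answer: √(637043378817480 - 32130*√177213)/11475 ≈ 2199.5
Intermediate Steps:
√(w(z)/N(-662, -2125) + 4837975) = √(((7 + √(243 + 22/243))² - 1*243)/(-2125) + 4837975) = √(((7 + √(243 + 22*(1/243)))² - 243)*(-1/2125) + 4837975) = √(((7 + √(243 + 22/243))² - 243)*(-1/2125) + 4837975) = √(((7 + √(59071/243))² - 243)*(-1/2125) + 4837975) = √(((7 + √177213/27)² - 243)*(-1/2125) + 4837975) = √((-243 + (7 + √177213/27)²)*(-1/2125) + 4837975) = √((243/2125 - (7 + √177213/27)²/2125) + 4837975) = √(10280697118/2125 - (7 + √177213/27)²/2125)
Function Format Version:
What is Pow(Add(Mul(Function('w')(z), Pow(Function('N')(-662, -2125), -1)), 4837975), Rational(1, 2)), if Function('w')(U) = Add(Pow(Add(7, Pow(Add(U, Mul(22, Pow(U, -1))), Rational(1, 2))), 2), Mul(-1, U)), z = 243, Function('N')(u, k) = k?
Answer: Mul(Rational(1, 11475), Pow(Add(637043378817480, Mul(-32130, Pow(177213, Rational(1, 2)))), Rational(1, 2))) ≈ 2199.5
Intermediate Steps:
Pow(Add(Mul(Function('w')(z), Pow(Function('N')(-662, -2125), -1)), 4837975), Rational(1, 2)) = Pow(Add(Mul(Add(Pow(Add(7, Pow(Add(243, Mul(22, Pow(243, -1))), Rational(1, 2))), 2), Mul(-1, 243)), Pow(-2125, -1)), 4837975), Rational(1, 2)) = Pow(Add(Mul(Add(Pow(Add(7, Pow(Add(243, Mul(22, Rational(1, 243))), Rational(1, 2))), 2), -243), Rational(-1, 2125)), 4837975), Rational(1, 2)) = Pow(Add(Mul(Add(Pow(Add(7, Pow(Add(243, Rational(22, 243)), Rational(1, 2))), 2), -243), Rational(-1, 2125)), 4837975), Rational(1, 2)) = Pow(Add(Mul(Add(Pow(Add(7, Pow(Rational(59071, 243), Rational(1, 2))), 2), -243), Rational(-1, 2125)), 4837975), Rational(1, 2)) = Pow(Add(Mul(Add(Pow(Add(7, Mul(Rational(1, 27), Pow(177213, Rational(1, 2)))), 2), -243), Rational(-1, 2125)), 4837975), Rational(1, 2)) = Pow(Add(Mul(Add(-243, Pow(Add(7, Mul(Rational(1, 27), Pow(177213, Rational(1, 2)))), 2)), Rational(-1, 2125)), 4837975), Rational(1, 2)) = Pow(Add(Add(Rational(243, 2125), Mul(Rational(-1, 2125), Pow(Add(7, Mul(Rational(1, 27), Pow(177213, Rational(1, 2)))), 2))), 4837975), Rational(1, 2)) = Pow(Add(Rational(10280697118, 2125), Mul(Rational(-1, 2125), Pow(Add(7, Mul(Rational(1, 27), Pow(177213, Rational(1, 2)))), 2))), Rational(1, 2))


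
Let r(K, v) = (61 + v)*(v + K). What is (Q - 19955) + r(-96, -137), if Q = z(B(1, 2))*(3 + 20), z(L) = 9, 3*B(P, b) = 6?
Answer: -2040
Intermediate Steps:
B(P, b) = 2 (B(P, b) = (⅓)*6 = 2)
r(K, v) = (61 + v)*(K + v)
Q = 207 (Q = 9*(3 + 20) = 9*23 = 207)
(Q - 19955) + r(-96, -137) = (207 - 19955) + ((-137)² + 61*(-96) + 61*(-137) - 96*(-137)) = -19748 + (18769 - 5856 - 8357 + 13152) = -19748 + 17708 = -2040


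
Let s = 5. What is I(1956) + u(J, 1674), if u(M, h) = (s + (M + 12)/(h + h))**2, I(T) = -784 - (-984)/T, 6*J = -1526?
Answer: -12484354247573/16443755568 ≈ -759.22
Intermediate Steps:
J = -763/3 (J = (1/6)*(-1526) = -763/3 ≈ -254.33)
I(T) = -784 + 984/T
u(M, h) = (5 + (12 + M)/(2*h))**2 (u(M, h) = (5 + (M + 12)/(h + h))**2 = (5 + (12 + M)/((2*h)))**2 = (5 + (12 + M)*(1/(2*h)))**2 = (5 + (12 + M)/(2*h))**2)
I(1956) + u(J, 1674) = (-784 + 984/1956) + (1/4)*(12 - 763/3 + 10*1674)**2/1674**2 = (-784 + 984*(1/1956)) + (1/4)*(1/2802276)*(12 - 763/3 + 16740)**2 = (-784 + 82/163) + (1/4)*(1/2802276)*(49493/3)**2 = -127710/163 + (1/4)*(1/2802276)*(2449557049/9) = -127710/163 + 2449557049/100881936 = -12484354247573/16443755568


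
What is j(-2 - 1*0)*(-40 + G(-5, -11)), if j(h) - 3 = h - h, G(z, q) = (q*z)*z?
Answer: -945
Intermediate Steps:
G(z, q) = q*z**2
j(h) = 3 (j(h) = 3 + (h - h) = 3 + 0 = 3)
j(-2 - 1*0)*(-40 + G(-5, -11)) = 3*(-40 - 11*(-5)**2) = 3*(-40 - 11*25) = 3*(-40 - 275) = 3*(-315) = -945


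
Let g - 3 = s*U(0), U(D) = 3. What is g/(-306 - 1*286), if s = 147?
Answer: -3/4 ≈ -0.75000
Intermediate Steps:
g = 444 (g = 3 + 147*3 = 3 + 441 = 444)
g/(-306 - 1*286) = 444/(-306 - 1*286) = 444/(-306 - 286) = 444/(-592) = 444*(-1/592) = -3/4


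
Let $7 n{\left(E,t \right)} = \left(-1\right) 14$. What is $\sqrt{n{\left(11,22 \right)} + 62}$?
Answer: $2 \sqrt{15} \approx 7.746$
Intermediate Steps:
$n{\left(E,t \right)} = -2$ ($n{\left(E,t \right)} = \frac{\left(-1\right) 14}{7} = \frac{1}{7} \left(-14\right) = -2$)
$\sqrt{n{\left(11,22 \right)} + 62} = \sqrt{-2 + 62} = \sqrt{60} = 2 \sqrt{15}$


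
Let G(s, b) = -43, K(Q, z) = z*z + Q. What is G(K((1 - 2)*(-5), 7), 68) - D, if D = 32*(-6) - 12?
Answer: 161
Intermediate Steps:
K(Q, z) = Q + z² (K(Q, z) = z² + Q = Q + z²)
D = -204 (D = -192 - 12 = -204)
G(K((1 - 2)*(-5), 7), 68) - D = -43 - 1*(-204) = -43 + 204 = 161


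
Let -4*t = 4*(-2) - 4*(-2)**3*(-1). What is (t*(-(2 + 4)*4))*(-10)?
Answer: 2400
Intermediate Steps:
t = 10 (t = -(4*(-2) - 4*(-2)**3*(-1))/4 = -(-8 - 4*(-8)*(-1))/4 = -(-8 + 32*(-1))/4 = -(-8 - 32)/4 = -1/4*(-40) = 10)
(t*(-(2 + 4)*4))*(-10) = (10*(-(2 + 4)*4))*(-10) = (10*(-6*4))*(-10) = (10*(-1*24))*(-10) = (10*(-24))*(-10) = -240*(-10) = 2400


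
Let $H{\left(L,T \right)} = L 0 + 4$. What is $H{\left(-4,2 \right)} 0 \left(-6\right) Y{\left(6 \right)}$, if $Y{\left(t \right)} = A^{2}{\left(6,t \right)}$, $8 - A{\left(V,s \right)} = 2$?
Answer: $0$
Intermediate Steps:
$A{\left(V,s \right)} = 6$ ($A{\left(V,s \right)} = 8 - 2 = 6$)
$H{\left(L,T \right)} = 4$ ($H{\left(L,T \right)} = 0 + 4 = 4$)
$Y{\left(t \right)} = 36$ ($Y{\left(t \right)} = 6^{2} = 36$)
$H{\left(-4,2 \right)} 0 \left(-6\right) Y{\left(6 \right)} = 4 \cdot 0 \left(-6\right) 36 = 4 \cdot 0 \cdot 36 = 0 \cdot 36 = 0$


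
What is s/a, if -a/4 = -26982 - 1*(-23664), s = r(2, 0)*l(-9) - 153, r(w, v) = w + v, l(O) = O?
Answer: -57/4424 ≈ -0.012884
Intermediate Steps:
r(w, v) = v + w
s = -171 (s = (0 + 2)*(-9) - 153 = 2*(-9) - 153 = -18 - 153 = -171)
a = 13272 (a = -4*(-26982 - 1*(-23664)) = -4*(-26982 + 23664) = -4*(-3318) = 13272)
s/a = -171/13272 = -171*1/13272 = -57/4424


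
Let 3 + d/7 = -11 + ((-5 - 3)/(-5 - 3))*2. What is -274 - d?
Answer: -190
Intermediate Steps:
d = -84 (d = -21 + 7*(-11 + ((-5 - 3)/(-5 - 3))*2) = -21 + 7*(-11 - 8/(-8)*2) = -21 + 7*(-11 - 8*(-1/8)*2) = -21 + 7*(-11 + 1*2) = -21 + 7*(-11 + 2) = -21 + 7*(-9) = -21 - 63 = -84)
-274 - d = -274 - 1*(-84) = -274 + 84 = -190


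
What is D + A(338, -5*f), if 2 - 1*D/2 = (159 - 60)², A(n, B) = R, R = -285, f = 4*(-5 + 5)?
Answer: -19883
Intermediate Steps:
f = 0 (f = 4*0 = 0)
A(n, B) = -285
D = -19598 (D = 4 - 2*(159 - 60)² = 4 - 2*99² = 4 - 2*9801 = 4 - 19602 = -19598)
D + A(338, -5*f) = -19598 - 285 = -19883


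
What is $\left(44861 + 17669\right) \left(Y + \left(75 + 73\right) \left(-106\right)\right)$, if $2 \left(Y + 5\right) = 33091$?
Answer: $53306825$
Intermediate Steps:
$Y = \frac{33081}{2}$ ($Y = -5 + \frac{1}{2} \cdot 33091 = -5 + \frac{33091}{2} = \frac{33081}{2} \approx 16541.0$)
$\left(44861 + 17669\right) \left(Y + \left(75 + 73\right) \left(-106\right)\right) = \left(44861 + 17669\right) \left(\frac{33081}{2} + \left(75 + 73\right) \left(-106\right)\right) = 62530 \left(\frac{33081}{2} + 148 \left(-106\right)\right) = 62530 \left(\frac{33081}{2} - 15688\right) = 62530 \cdot \frac{1705}{2} = 53306825$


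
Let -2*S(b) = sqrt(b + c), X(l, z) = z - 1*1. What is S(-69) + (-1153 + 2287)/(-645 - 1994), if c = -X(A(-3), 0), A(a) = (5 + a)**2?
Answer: -162/377 - I*sqrt(17) ≈ -0.42971 - 4.1231*I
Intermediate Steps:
X(l, z) = -1 + z (X(l, z) = z - 1 = -1 + z)
c = 1 (c = -(-1 + 0) = -1*(-1) = 1)
S(b) = -sqrt(1 + b)/2 (S(b) = -sqrt(b + 1)/2 = -sqrt(1 + b)/2)
S(-69) + (-1153 + 2287)/(-645 - 1994) = -sqrt(1 - 69)/2 + (-1153 + 2287)/(-645 - 1994) = -I*sqrt(17) + 1134/(-2639) = -I*sqrt(17) + 1134*(-1/2639) = -I*sqrt(17) - 162/377 = -162/377 - I*sqrt(17)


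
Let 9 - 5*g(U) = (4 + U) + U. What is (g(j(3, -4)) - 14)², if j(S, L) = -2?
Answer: 3721/25 ≈ 148.84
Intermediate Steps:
g(U) = 1 - 2*U/5 (g(U) = 9/5 - ((4 + U) + U)/5 = 9/5 - (4 + 2*U)/5 = 9/5 + (-⅘ - 2*U/5) = 1 - 2*U/5)
(g(j(3, -4)) - 14)² = ((1 - ⅖*(-2)) - 14)² = ((1 + ⅘) - 14)² = (9/5 - 14)² = (-61/5)² = 3721/25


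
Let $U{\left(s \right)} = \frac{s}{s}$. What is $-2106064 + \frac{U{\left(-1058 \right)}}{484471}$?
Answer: $- \frac{1020326932143}{484471} \approx -2.1061 \cdot 10^{6}$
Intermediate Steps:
$U{\left(s \right)} = 1$
$-2106064 + \frac{U{\left(-1058 \right)}}{484471} = -2106064 + 1 \cdot \frac{1}{484471} = -2106064 + \frac{1}{484471} = - \frac{1020326932143}{484471}$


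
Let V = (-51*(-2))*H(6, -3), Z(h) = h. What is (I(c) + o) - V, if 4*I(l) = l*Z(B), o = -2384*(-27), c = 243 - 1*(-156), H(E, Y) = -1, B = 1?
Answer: 258279/4 ≈ 64570.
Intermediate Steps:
c = 399 (c = 243 + 156 = 399)
o = 64368
I(l) = l/4 (I(l) = (l*1)/4 = l/4)
V = -102 (V = -51*(-2)*(-1) = 102*(-1) = -102)
(I(c) + o) - V = ((¼)*399 + 64368) - 1*(-102) = (399/4 + 64368) + 102 = 257871/4 + 102 = 258279/4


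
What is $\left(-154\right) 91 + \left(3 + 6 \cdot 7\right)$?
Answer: $-13969$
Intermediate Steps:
$\left(-154\right) 91 + \left(3 + 6 \cdot 7\right) = -14014 + \left(3 + 42\right) = -14014 + 45 = -13969$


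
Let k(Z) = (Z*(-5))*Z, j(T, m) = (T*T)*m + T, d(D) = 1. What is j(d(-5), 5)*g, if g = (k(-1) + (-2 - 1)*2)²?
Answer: 726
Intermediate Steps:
j(T, m) = T + m*T² (j(T, m) = T²*m + T = m*T² + T = T + m*T²)
k(Z) = -5*Z² (k(Z) = (-5*Z)*Z = -5*Z²)
g = 121 (g = (-5*(-1)² + (-2 - 1)*2)² = (-5*1 - 3*2)² = (-5 - 6)² = (-11)² = 121)
j(d(-5), 5)*g = (1*(1 + 1*5))*121 = (1*(1 + 5))*121 = (1*6)*121 = 6*121 = 726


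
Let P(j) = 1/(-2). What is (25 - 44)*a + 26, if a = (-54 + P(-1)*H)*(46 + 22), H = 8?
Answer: 74962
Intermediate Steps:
P(j) = -½
a = -3944 (a = (-54 - ½*8)*(46 + 22) = (-54 - 4)*68 = -58*68 = -3944)
(25 - 44)*a + 26 = (25 - 44)*(-3944) + 26 = -19*(-3944) + 26 = 74936 + 26 = 74962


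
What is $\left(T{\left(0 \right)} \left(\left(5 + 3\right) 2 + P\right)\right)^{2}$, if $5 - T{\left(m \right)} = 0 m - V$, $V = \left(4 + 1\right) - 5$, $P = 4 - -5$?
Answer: $15625$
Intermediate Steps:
$P = 9$ ($P = 4 + 5 = 9$)
$V = 0$ ($V = 5 - 5 = 0$)
$T{\left(m \right)} = 5$ ($T{\left(m \right)} = 5 - \left(0 m - 0\right) = 5 - \left(0 + 0\right) = 5 - 0 = 5 + 0 = 5$)
$\left(T{\left(0 \right)} \left(\left(5 + 3\right) 2 + P\right)\right)^{2} = \left(5 \left(\left(5 + 3\right) 2 + 9\right)\right)^{2} = \left(5 \left(8 \cdot 2 + 9\right)\right)^{2} = \left(5 \left(16 + 9\right)\right)^{2} = \left(5 \cdot 25\right)^{2} = 125^{2} = 15625$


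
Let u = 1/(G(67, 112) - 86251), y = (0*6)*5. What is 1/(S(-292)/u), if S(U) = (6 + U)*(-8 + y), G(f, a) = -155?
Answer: -1/197696928 ≈ -5.0582e-9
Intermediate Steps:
y = 0 (y = 0*5 = 0)
u = -1/86406 (u = 1/(-155 - 86251) = 1/(-86406) = -1/86406 ≈ -1.1573e-5)
S(U) = -48 - 8*U (S(U) = (6 + U)*(-8 + 0) = (6 + U)*(-8) = -48 - 8*U)
1/(S(-292)/u) = 1/((-48 - 8*(-292))/(-1/86406)) = 1/((-48 + 2336)*(-86406)) = 1/(2288*(-86406)) = 1/(-197696928) = -1/197696928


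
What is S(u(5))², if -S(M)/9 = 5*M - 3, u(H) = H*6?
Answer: 1750329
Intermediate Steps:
u(H) = 6*H
S(M) = 27 - 45*M (S(M) = -9*(5*M - 3) = -9*(-3 + 5*M) = 27 - 45*M)
S(u(5))² = (27 - 270*5)² = (27 - 45*30)² = (27 - 1350)² = (-1323)² = 1750329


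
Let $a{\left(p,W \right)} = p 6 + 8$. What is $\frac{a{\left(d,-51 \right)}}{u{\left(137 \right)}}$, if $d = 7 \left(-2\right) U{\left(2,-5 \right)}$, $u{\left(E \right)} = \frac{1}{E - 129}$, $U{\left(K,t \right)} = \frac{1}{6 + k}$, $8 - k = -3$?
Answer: $\frac{416}{17} \approx 24.471$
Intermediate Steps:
$k = 11$ ($k = 8 - -3 = 8 + 3 = 11$)
$U{\left(K,t \right)} = \frac{1}{17}$ ($U{\left(K,t \right)} = \frac{1}{6 + 11} = \frac{1}{17}$)
$u{\left(E \right)} = \frac{1}{-129 + E}$
$d = - \frac{14}{17}$ ($d = 7 \left(-2\right) \frac{1}{17} = \left(-14\right) \frac{1}{17} = - \frac{14}{17} \approx -0.82353$)
$a{\left(p,W \right)} = 8 + 6 p$ ($a{\left(p,W \right)} = 6 p + 8 = 8 + 6 p$)
$\frac{a{\left(d,-51 \right)}}{u{\left(137 \right)}} = \frac{8 + 6 \left(- \frac{14}{17}\right)}{\frac{1}{-129 + 137}} = \frac{8 - \frac{84}{17}}{\frac{1}{8}} = \frac{52 \frac{1}{\frac{1}{8}}}{17} = \frac{52}{17} \cdot 8 = \frac{416}{17}$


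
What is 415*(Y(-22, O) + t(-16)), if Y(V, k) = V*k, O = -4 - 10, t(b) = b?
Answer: 121180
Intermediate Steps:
O = -14
415*(Y(-22, O) + t(-16)) = 415*(-22*(-14) - 16) = 415*(308 - 16) = 415*292 = 121180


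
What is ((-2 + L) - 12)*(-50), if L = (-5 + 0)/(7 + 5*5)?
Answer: 11325/16 ≈ 707.81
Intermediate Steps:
L = -5/32 (L = -5/(7 + 25) = -5/32 ≈ -0.15625)
((-2 + L) - 12)*(-50) = ((-2 - 5/32) - 12)*(-50) = (-69/32 - 12)*(-50) = -453/32*(-50) = 11325/16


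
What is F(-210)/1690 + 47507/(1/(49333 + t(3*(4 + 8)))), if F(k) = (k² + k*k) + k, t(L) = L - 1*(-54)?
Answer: 396801608708/169 ≈ 2.3479e+9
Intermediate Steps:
t(L) = 54 + L (t(L) = L + 54 = 54 + L)
F(k) = k + 2*k² (F(k) = (k² + k²) + k = 2*k² + k = k + 2*k²)
F(-210)/1690 + 47507/(1/(49333 + t(3*(4 + 8)))) = -210*(1 + 2*(-210))/1690 + 47507/(1/(49333 + (54 + 3*(4 + 8)))) = -210*(1 - 420)*(1/1690) + 47507/(1/(49333 + (54 + 3*12))) = -210*(-419)*(1/1690) + 47507/(1/(49333 + (54 + 36))) = 87990*(1/1690) + 47507/(1/(49333 + 90)) = 8799/169 + 47507/(1/49423) = 8799/169 + 47507*49423 = 8799/169 + 2347938461 = 396801608708/169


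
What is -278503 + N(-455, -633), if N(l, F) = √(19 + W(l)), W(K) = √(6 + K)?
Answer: -278503 + √(19 + I*√449) ≈ -2.785e+5 + 2.1749*I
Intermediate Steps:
N(l, F) = √(19 + √(6 + l))
-278503 + N(-455, -633) = -278503 + √(19 + √(6 - 455)) = -278503 + √(19 + √(-449)) = -278503 + √(19 + I*√449)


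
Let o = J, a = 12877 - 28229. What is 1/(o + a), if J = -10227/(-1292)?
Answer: -1292/19824557 ≈ -6.5172e-5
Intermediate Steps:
J = 10227/1292 (J = -10227*(-1/1292) = 10227/1292 ≈ 7.9156)
a = -15352
o = 10227/1292 ≈ 7.9156
1/(o + a) = 1/(10227/1292 - 15352) = 1/(-19824557/1292) = -1292/19824557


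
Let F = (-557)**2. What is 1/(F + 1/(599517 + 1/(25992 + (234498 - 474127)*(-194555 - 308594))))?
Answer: 72283235743944622/22425801606443644148591 ≈ 3.2232e-6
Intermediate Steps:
F = 310249
1/(F + 1/(599517 + 1/(25992 + (234498 - 474127)*(-194555 - 308594)))) = 1/(310249 + 1/(599517 + 1/(25992 + (234498 - 474127)*(-194555 - 308594)))) = 1/(310249 + 1/(599517 + 1/(25992 - 239629*(-503149)))) = 1/(310249 + 1/(599517 + 1/(25992 + 120569091721))) = 1/(310249 + 1/(599517 + 1/120569117713)) = 1/(310249 + 1/(72283235743944622/120569117713)) = 1/(310249 + 120569117713/72283235743944622) = 1/(22425801606443644148591/72283235743944622) = 72283235743944622/22425801606443644148591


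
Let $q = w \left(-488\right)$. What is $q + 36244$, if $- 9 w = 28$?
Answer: $\frac{339860}{9} \approx 37762.0$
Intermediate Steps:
$w = - \frac{28}{9}$ ($w = \left(- \frac{1}{9}\right) 28 = - \frac{28}{9} \approx -3.1111$)
$q = \frac{13664}{9}$ ($q = \left(- \frac{28}{9}\right) \left(-488\right) = \frac{13664}{9} \approx 1518.2$)
$q + 36244 = \frac{13664}{9} + 36244 = \frac{339860}{9}$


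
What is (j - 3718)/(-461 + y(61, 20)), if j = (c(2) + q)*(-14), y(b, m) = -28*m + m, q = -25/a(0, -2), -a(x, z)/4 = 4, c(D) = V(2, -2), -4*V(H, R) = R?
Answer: 2725/728 ≈ 3.7431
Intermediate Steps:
V(H, R) = -R/4
c(D) = ½ (c(D) = -¼*(-2) = ½)
a(x, z) = -16 (a(x, z) = -4*4 = -16)
q = 25/16 (q = -25/(-16) = -25*(-1/16) = 25/16 ≈ 1.5625)
y(b, m) = -27*m
j = -231/8 (j = (½ + 25/16)*(-14) = (33/16)*(-14) = -231/8 ≈ -28.875)
(j - 3718)/(-461 + y(61, 20)) = (-231/8 - 3718)/(-461 - 27*20) = -29975/(8*(-461 - 540)) = -29975/8/(-1001) = -29975/8*(-1/1001) = 2725/728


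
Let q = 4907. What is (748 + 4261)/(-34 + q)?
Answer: 5009/4873 ≈ 1.0279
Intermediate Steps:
(748 + 4261)/(-34 + q) = (748 + 4261)/(-34 + 4907) = 5009/4873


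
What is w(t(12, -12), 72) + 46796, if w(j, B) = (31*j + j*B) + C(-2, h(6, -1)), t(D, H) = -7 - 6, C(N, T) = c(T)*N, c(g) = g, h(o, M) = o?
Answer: 45445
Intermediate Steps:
C(N, T) = N*T (C(N, T) = T*N = N*T)
t(D, H) = -13
w(j, B) = -12 + 31*j + B*j (w(j, B) = (31*j + j*B) - 2*6 = (31*j + B*j) - 12 = -12 + 31*j + B*j)
w(t(12, -12), 72) + 46796 = (-12 + 31*(-13) + 72*(-13)) + 46796 = (-12 - 403 - 936) + 46796 = -1351 + 46796 = 45445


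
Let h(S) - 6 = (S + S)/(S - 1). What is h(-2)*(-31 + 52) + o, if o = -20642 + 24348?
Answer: 3860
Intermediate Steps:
o = 3706
h(S) = 6 + 2*S/(-1 + S) (h(S) = 6 + (S + S)/(S - 1) = 6 + (2*S)/(-1 + S) = 6 + 2*S/(-1 + S))
h(-2)*(-31 + 52) + o = (2*(-3 + 4*(-2))/(-1 - 2))*(-31 + 52) + 3706 = (2*(-3 - 8)/(-3))*21 + 3706 = (2*(-⅓)*(-11))*21 + 3706 = (22/3)*21 + 3706 = 154 + 3706 = 3860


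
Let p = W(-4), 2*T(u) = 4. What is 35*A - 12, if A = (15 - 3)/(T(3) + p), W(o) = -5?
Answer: -152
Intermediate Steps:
T(u) = 2 (T(u) = (1/2)*4 = 2)
p = -5
A = -4 (A = (15 - 3)/(2 - 5) = 12/(-3) = 12*(-1/3) = -4)
35*A - 12 = 35*(-4) - 12 = -140 - 12 = -152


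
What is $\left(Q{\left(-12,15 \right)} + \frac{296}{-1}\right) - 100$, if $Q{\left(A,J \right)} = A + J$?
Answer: $-393$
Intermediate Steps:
$\left(Q{\left(-12,15 \right)} + \frac{296}{-1}\right) - 100 = \left(\left(-12 + 15\right) + \frac{296}{-1}\right) - 100 = \left(3 + 296 \left(-1\right)\right) - 100 = \left(3 - 296\right) - 100 = -293 - 100 = -393$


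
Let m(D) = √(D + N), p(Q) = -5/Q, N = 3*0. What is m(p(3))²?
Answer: -5/3 ≈ -1.6667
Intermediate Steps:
N = 0
m(D) = √D (m(D) = √(D + 0) = √D)
m(p(3))² = (√(-5/3))² = (I*√15/3)² = -5/3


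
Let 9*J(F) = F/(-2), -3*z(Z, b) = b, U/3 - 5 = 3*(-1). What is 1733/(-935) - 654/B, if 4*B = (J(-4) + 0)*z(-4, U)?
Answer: 5501677/935 ≈ 5884.1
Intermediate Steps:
U = 6 (U = 15 + 3*(3*(-1)) = 15 + 3*(-3) = 15 - 9 = 6)
z(Z, b) = -b/3
J(F) = -F/18 (J(F) = (F/(-2))/9 = (F*(-½))/9 = (-F/2)/9 = -F/18)
B = -⅑ (B = ((-1/18*(-4) + 0)*(-⅓*6))/4 = ((2/9 + 0)*(-2))/4 = ((2/9)*(-2))/4 = (¼)*(-4/9) = -⅑ ≈ -0.11111)
1733/(-935) - 654/B = 1733/(-935) - 654/(-⅑) = 1733*(-1/935) - 654*(-9) = -1733/935 + 5886 = 5501677/935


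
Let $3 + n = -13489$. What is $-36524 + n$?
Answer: $-50016$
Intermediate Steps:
$n = -13492$ ($n = -3 - 13489 = -13492$)
$-36524 + n = -36524 - 13492 = -50016$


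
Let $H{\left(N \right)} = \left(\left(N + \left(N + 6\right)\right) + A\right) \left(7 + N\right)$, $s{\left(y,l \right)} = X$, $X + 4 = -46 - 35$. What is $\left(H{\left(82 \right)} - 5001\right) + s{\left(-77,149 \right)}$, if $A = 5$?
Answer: $10489$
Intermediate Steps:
$X = -85$ ($X = -4 - 81 = -85$)
$s{\left(y,l \right)} = -85$
$H{\left(N \right)} = \left(7 + N\right) \left(11 + 2 N\right)$ ($H{\left(N \right)} = \left(\left(N + \left(N + 6\right)\right) + 5\right) \left(7 + N\right) = \left(\left(N + \left(6 + N\right)\right) + 5\right) \left(7 + N\right) = \left(\left(6 + 2 N\right) + 5\right) \left(7 + N\right) = \left(11 + 2 N\right) \left(7 + N\right) = \left(7 + N\right) \left(11 + 2 N\right)$)
$\left(H{\left(82 \right)} - 5001\right) + s{\left(-77,149 \right)} = \left(\left(77 + 2 \cdot 82^{2} + 25 \cdot 82\right) - 5001\right) - 85 = \left(\left(77 + 2 \cdot 6724 + 2050\right) - 5001\right) - 85 = \left(\left(77 + 13448 + 2050\right) - 5001\right) - 85 = \left(15575 - 5001\right) - 85 = 10574 - 85 = 10489$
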